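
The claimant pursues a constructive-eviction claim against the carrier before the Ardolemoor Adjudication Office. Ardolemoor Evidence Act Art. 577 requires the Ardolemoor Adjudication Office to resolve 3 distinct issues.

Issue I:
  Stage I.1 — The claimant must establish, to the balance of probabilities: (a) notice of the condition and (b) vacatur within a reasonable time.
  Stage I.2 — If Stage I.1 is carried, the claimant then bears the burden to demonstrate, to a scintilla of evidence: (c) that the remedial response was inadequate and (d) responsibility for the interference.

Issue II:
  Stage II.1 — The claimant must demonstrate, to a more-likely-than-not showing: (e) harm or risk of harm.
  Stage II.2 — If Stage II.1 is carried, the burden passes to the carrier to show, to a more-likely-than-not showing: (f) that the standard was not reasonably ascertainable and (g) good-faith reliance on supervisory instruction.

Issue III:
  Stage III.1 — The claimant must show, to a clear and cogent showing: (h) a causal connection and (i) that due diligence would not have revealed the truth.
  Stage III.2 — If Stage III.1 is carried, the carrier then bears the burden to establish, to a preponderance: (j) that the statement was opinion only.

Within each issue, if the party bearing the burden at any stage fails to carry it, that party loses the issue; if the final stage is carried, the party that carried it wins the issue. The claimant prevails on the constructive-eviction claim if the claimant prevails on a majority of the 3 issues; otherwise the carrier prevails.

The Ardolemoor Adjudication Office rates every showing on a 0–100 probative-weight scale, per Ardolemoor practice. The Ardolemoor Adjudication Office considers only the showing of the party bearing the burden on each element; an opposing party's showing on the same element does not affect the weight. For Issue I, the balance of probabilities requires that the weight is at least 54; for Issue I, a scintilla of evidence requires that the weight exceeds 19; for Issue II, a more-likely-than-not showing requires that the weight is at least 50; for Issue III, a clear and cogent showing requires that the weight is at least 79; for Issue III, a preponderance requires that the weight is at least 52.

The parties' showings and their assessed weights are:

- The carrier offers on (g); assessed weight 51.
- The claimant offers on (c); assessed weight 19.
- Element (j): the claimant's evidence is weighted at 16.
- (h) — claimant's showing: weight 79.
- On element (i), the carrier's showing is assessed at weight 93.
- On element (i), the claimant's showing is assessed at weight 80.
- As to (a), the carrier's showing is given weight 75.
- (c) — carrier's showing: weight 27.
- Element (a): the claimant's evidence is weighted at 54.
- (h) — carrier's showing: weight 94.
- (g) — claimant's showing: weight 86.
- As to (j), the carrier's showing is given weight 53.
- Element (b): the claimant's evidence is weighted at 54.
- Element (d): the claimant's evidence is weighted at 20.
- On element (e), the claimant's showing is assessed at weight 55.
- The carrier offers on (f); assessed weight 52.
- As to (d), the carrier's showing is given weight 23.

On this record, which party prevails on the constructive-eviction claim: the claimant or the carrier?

— Issue I —
Stage I.1 — burden on claimant; standard: the balance of probabilities (weight is at least 54).
    (a): 54 (carrier's 75 disregarded) ≥ 54 [met]
    (b): 54 ≥ 54 [met]
  Stage I.1 carried; the burden remains with the claimant.
Stage I.2 — burden on claimant; standard: a scintilla of evidence (weight exceeds 19).
    (c): 19 (carrier's 27 disregarded) ≤ 19 [not met]
    (d): 20 (carrier's 23 disregarded) > 19 [met]
  Not every element is met, so the claimant fails to carry Stage I.2.
The carrier prevails on this issue.
— Issue II —
At Stage II.1 the claimant must meet a more-likely-than-not showing (weight is at least 50): on (e) the weight is 55, ≥ 50, so (e) meets the standard.
  All elements met. The burden passes to the carrier.
At Stage II.2 the carrier must meet a more-likely-than-not showing (weight is at least 50): on (f) the weight is 52, which does reach 50, so (f) meets the standard; on (g) the weight is 51 (the claimant's 86 is given no effect), which does reach 50, so (g) meets the standard.
  The carrier carries the last stage.
With every stage satisfied, the carrier prevails on this issue.
— Issue III —
Stage III.1 — burden on claimant; standard: a clear and cogent showing (weight is at least 79).
    (h): 79 (carrier's 94 disregarded) ≥ 79 [met]
    (i): 80 (carrier's 93 disregarded) ≥ 79 [met]
  All elements met. The burden passes to the carrier.
Stage III.2 — burden on carrier; standard: a preponderance (weight is at least 52).
    (j): 53 (claimant's 16 disregarded) ≥ 52 [met]
  Stage III.2 carried; the final stage is satisfied.
Every stage carried; the carrier prevails on this issue.
Per-issue: Issue I → carrier; Issue II → carrier; Issue III → carrier. The claimant must prevail on a majority of issues; overall, the carrier prevails.

carrier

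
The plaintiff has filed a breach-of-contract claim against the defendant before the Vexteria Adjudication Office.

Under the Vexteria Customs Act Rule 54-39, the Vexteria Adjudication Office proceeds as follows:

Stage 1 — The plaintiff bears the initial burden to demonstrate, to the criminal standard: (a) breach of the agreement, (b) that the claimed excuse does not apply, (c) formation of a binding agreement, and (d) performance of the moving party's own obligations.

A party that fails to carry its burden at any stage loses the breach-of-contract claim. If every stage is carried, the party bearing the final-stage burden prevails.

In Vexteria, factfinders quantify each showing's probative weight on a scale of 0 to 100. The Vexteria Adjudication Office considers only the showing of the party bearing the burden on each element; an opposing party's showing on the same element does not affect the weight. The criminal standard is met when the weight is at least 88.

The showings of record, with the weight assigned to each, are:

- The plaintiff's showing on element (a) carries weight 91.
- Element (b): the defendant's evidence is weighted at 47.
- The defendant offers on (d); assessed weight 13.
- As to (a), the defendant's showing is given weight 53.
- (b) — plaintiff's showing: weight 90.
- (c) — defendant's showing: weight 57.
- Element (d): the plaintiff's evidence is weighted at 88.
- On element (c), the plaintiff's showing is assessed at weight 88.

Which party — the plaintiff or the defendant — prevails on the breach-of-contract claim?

plaintiff

Stage 1 — burden on plaintiff; standard: the criminal standard (weight is at least 88).
    (a): 91 (defendant's 53 disregarded) ≥ 88 [met]
    (b): 90 (defendant's 47 disregarded) ≥ 88 [met]
    (c): 88 (defendant's 57 disregarded) ≥ 88 [met]
    (d): 88 (defendant's 13 disregarded) ≥ 88 [met]
  The plaintiff carries the last stage.
All stages carried — the plaintiff prevails.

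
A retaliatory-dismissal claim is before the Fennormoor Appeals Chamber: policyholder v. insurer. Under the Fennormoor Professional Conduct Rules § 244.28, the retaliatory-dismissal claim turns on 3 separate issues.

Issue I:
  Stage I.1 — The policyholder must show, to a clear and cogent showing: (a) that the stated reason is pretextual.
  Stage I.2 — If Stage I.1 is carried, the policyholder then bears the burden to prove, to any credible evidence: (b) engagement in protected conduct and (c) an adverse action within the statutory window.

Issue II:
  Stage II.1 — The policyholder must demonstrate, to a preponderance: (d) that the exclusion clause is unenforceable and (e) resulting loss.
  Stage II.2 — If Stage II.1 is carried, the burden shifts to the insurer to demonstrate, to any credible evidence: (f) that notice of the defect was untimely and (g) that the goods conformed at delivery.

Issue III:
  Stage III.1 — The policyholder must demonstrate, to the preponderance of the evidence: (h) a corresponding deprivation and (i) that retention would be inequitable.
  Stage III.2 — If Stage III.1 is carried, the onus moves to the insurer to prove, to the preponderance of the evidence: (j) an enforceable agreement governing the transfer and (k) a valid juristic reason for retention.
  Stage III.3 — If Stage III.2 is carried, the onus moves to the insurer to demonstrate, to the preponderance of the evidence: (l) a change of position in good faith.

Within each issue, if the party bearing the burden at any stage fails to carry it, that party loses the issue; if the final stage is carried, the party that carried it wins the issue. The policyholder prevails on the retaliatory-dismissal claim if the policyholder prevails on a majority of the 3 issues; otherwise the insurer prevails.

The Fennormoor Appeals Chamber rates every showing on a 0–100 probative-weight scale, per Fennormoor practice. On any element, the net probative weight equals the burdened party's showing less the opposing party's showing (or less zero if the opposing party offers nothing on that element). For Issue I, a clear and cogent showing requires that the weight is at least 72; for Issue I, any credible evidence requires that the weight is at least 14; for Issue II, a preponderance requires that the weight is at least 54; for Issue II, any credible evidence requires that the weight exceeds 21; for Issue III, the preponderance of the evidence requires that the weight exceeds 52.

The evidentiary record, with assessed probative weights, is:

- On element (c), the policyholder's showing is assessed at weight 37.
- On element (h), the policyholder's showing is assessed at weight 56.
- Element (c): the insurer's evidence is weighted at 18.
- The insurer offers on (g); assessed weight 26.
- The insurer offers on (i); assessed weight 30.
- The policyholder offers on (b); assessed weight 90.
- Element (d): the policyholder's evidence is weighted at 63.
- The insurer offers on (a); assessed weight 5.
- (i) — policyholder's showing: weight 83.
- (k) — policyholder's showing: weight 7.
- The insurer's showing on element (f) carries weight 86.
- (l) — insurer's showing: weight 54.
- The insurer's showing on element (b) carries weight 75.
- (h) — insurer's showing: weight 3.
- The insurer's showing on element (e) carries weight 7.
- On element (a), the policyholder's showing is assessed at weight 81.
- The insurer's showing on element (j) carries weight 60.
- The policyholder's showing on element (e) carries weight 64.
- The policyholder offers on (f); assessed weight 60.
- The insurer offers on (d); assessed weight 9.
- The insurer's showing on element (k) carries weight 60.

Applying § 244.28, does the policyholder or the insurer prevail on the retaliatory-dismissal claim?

— Issue I —
Stage I.1 — burden on policyholder; standard: a clear and cogent showing (weight is at least 72).
    (a): 81 − 5 = 76 ≥ 72 [met]
  Stage I.1 is satisfied; the policyholder continues to bear the burden.
Stage I.2 — burden on policyholder; standard: any credible evidence (weight is at least 14).
    (b): 90 − 75 = 15 ≥ 14 [met]
    (c): 37 − 18 = 19 ≥ 14 [met]
  Stage I.2 carried; the final stage is satisfied.
Every stage carried; the policyholder prevails on this issue.
— Issue II —
Stage II.1 (policyholder, a preponderance, weight is at least 54): (d) net 63−9=54 ≥ 54 — meets; (e) net 64−7=57 ≥ 54 — meets.
  Stage II.1 carried; the burden shifts to the insurer.
Stage II.2 (insurer, any credible evidence, weight exceeds 21): (f) net 86−60=26 > 21 — meets; (g) 26 > 21 — meets.
  All elements met at the final stage.
With every stage satisfied, the insurer prevails on this issue.
— Issue III —
Stage III.1 (policyholder, the preponderance of the evidence, weight exceeds 52): (h) net 56−3=53 > 52 — meets; (i) net 83−30=53 > 52 — meets.
  Stage III.1 is satisfied; the onus moves to the insurer.
Stage III.2 (insurer, the preponderance of the evidence, weight exceeds 52): (j) 60 > 52 — meets; (k) net 60−7=53 > 52 — meets.
  Stage III.2 is satisfied; the insurer continues to bear the burden.
Stage III.3 (insurer, the preponderance of the evidence, weight exceeds 52): (l) 54 > 52 — meets.
  Stage III.3 carried; the final stage is satisfied.
Every stage carried; the insurer prevails on this issue.
Per-issue: Issue I → policyholder; Issue II → insurer; Issue III → insurer. The policyholder must prevail on a majority of issues; overall, the insurer prevails.

insurer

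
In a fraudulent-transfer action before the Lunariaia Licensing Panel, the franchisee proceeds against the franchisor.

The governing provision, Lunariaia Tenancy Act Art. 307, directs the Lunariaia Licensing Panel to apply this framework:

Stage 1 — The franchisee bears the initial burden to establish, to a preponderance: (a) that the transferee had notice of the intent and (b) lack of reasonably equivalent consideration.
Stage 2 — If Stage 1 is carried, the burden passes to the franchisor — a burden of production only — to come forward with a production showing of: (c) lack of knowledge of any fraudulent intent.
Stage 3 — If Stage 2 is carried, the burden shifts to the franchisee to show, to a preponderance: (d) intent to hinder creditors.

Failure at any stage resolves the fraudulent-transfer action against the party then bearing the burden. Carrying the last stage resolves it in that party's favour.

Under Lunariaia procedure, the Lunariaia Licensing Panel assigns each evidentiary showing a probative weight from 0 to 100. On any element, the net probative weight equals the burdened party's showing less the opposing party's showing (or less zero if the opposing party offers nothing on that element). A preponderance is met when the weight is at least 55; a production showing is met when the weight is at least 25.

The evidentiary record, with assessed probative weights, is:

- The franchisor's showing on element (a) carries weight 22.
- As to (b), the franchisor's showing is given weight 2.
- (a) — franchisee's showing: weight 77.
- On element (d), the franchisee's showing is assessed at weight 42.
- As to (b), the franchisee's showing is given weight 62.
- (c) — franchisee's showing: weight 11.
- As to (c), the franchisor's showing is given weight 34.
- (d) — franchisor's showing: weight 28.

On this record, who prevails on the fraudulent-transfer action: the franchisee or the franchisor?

At Stage 1 the franchisee must meet a preponderance (weight is at least 55): on (a) the weight is 77 less the opposing 22 gives net 55, which does reach 55, so (a) meets the standard; on (b) the weight is 62 less the opposing 2 gives net 60, which does reach 55, so (b) meets the standard.
  Stage 1 is satisfied; the onus moves to the franchisor.
At Stage 2 the franchisor must meet a production showing (weight is at least 25): on (c) the weight is 34 less the opposing 11 gives net 23, < 25, so (c) does not meet the standard.
  Stage 2 not carried; the franchisor fails its burden.
The analysis ends at Stage 2; the franchisee prevails.

franchisee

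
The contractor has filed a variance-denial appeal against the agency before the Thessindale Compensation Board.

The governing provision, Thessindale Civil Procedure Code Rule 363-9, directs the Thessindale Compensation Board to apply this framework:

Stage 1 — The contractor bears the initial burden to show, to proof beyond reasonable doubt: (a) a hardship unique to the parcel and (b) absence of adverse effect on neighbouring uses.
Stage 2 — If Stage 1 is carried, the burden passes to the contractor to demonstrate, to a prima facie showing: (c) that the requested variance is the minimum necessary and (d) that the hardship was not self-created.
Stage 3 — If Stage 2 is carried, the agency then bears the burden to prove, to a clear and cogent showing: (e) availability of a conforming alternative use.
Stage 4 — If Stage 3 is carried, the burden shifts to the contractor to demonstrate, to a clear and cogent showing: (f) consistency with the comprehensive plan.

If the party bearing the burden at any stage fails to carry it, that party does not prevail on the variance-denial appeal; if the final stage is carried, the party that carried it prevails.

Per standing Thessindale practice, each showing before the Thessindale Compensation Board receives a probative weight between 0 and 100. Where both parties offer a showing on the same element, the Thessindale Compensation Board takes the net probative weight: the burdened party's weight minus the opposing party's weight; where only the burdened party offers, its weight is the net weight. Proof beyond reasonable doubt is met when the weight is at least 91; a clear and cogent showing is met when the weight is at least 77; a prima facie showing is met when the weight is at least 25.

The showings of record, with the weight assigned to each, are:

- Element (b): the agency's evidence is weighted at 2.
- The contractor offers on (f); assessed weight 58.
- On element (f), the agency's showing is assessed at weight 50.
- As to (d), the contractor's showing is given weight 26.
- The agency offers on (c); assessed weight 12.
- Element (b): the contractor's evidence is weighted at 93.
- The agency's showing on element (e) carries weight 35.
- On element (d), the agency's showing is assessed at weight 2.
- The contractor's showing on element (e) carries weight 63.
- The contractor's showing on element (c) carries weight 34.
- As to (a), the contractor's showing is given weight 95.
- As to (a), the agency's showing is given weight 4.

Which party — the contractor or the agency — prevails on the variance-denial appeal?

Stage 1 (contractor, proof beyond reasonable doubt, weight is at least 91): (a) net 95−4=91 ≥ 91 — meets; (b) net 93−2=91 ≥ 91 — meets.
  Stage 1 is satisfied; the contractor continues to bear the burden.
Stage 2 (contractor, a prima facie showing, weight is at least 25): (c) net 34−12=22 < 25 — fails; (d) net 26−2=24 < 25 — fails.
  The contractor does not carry Stage 2.
So the agency prevails.

agency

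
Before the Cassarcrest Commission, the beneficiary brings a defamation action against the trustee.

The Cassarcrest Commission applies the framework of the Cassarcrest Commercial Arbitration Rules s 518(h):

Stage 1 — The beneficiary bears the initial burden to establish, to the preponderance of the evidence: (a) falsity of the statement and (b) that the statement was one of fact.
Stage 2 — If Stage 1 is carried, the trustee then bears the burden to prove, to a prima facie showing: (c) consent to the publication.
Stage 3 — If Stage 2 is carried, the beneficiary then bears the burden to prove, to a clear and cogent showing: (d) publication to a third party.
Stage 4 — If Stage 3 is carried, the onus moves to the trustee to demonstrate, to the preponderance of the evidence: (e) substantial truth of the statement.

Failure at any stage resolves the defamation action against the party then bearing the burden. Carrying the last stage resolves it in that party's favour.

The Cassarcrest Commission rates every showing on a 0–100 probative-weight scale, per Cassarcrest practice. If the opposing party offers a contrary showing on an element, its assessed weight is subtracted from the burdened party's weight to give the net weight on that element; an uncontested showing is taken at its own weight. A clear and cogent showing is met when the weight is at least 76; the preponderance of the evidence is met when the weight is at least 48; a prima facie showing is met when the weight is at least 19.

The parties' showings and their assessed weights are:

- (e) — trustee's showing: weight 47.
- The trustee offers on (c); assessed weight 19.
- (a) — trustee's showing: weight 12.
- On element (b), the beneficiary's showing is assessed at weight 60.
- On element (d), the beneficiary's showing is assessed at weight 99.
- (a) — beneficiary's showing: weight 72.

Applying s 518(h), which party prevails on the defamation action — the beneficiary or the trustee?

Stage 1 (beneficiary, the preponderance of the evidence, weight is at least 48): (a) net 72−12=60 ≥ 48 — meets; (b) 60 ≥ 48 — meets.
  Stage 1 carried; the burden shifts to the trustee.
Stage 2 (trustee, a prima facie showing, weight is at least 19): (c) 19 ≥ 19 — meets.
  The trustee carries Stage 2; the beneficiary now bears the burden.
Stage 3 (beneficiary, a clear and cogent showing, weight is at least 76): (d) 99 ≥ 76 — meets.
  Stage 3 is satisfied; the onus moves to the trustee.
Stage 4 (trustee, the preponderance of the evidence, weight is at least 48): (e) 47 < 48 — fails.
  Stage 4 not carried; the trustee fails its burden.
The beneficiary prevails.

beneficiary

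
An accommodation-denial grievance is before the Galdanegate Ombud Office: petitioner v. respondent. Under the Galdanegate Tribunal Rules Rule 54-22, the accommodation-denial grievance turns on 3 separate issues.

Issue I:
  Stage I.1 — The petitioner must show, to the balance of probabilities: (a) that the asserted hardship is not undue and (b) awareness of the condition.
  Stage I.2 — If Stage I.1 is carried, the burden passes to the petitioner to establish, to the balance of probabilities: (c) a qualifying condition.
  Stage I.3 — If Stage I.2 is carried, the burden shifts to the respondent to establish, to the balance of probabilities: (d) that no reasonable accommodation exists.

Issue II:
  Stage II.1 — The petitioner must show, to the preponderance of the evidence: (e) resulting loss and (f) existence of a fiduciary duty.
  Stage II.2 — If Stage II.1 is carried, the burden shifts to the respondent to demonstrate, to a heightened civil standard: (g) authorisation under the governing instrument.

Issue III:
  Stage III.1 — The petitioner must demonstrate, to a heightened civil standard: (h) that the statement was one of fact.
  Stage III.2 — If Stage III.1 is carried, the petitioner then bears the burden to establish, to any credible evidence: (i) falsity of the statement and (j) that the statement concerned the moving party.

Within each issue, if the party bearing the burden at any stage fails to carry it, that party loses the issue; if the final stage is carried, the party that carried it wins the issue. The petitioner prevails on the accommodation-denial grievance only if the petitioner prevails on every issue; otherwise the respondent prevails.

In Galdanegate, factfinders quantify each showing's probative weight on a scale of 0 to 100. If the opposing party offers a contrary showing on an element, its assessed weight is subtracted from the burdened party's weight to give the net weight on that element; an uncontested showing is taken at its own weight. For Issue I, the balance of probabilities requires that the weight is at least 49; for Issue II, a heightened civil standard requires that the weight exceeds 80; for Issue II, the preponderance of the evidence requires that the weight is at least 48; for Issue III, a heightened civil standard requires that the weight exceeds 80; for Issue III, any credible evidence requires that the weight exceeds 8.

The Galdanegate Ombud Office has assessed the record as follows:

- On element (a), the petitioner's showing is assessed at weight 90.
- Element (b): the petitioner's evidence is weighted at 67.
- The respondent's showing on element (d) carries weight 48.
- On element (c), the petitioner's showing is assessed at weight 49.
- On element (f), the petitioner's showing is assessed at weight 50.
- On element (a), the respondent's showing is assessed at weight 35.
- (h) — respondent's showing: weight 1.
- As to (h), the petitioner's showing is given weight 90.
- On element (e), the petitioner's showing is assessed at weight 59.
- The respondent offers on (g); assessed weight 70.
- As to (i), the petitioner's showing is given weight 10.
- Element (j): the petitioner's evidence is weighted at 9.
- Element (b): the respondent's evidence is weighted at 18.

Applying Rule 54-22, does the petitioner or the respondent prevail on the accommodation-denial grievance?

— Issue I —
Stage I.1 — burden on petitioner; standard: the balance of probabilities (weight is at least 49).
    (a): 90 − 35 = 55 ≥ 49 [met]
    (b): 67 − 18 = 49 ≥ 49 [met]
  Stage I.1 is satisfied; the petitioner continues to bear the burden.
Stage I.2 — burden on petitioner; standard: the balance of probabilities (weight is at least 49).
    (c): 49 ≥ 49 [met]
  The petitioner carries Stage I.2; the respondent now bears the burden.
Stage I.3 — burden on respondent; standard: the balance of probabilities (weight is at least 49).
    (d): 48 < 49 [not met]
  Stage I.3 not carried; the respondent fails its burden.
The analysis ends at Stage I.3; the petitioner prevails on this issue.
— Issue II —
Stage II.1 — burden on petitioner; standard: the preponderance of the evidence (weight is at least 48).
    (e): 59 ≥ 48 [met]
    (f): 50 ≥ 48 [met]
  Stage II.1 carried; the burden shifts to the respondent.
Stage II.2 — burden on respondent; standard: a heightened civil standard (weight exceeds 80).
    (g): 70 ≤ 80 [not met]
  Not every element is met, so the respondent fails to carry Stage II.2.
The analysis ends at Stage II.2; the petitioner prevails on this issue.
— Issue III —
Stage III.1 (petitioner, a heightened civil standard, weight exceeds 80): (h) net 90−1=89 > 80 — meets.
  Stage III.1 carried; the burden remains with the petitioner.
Stage III.2 (petitioner, any credible evidence, weight exceeds 8): (i) 10 > 8 — meets; (j) 9 > 8 — meets.
  The petitioner carries the last stage.
Every stage carried; the petitioner prevails on this issue.
Per-issue: Issue I → petitioner; Issue II → petitioner; Issue III → petitioner. The petitioner must prevail on every issue; overall, the petitioner prevails.

petitioner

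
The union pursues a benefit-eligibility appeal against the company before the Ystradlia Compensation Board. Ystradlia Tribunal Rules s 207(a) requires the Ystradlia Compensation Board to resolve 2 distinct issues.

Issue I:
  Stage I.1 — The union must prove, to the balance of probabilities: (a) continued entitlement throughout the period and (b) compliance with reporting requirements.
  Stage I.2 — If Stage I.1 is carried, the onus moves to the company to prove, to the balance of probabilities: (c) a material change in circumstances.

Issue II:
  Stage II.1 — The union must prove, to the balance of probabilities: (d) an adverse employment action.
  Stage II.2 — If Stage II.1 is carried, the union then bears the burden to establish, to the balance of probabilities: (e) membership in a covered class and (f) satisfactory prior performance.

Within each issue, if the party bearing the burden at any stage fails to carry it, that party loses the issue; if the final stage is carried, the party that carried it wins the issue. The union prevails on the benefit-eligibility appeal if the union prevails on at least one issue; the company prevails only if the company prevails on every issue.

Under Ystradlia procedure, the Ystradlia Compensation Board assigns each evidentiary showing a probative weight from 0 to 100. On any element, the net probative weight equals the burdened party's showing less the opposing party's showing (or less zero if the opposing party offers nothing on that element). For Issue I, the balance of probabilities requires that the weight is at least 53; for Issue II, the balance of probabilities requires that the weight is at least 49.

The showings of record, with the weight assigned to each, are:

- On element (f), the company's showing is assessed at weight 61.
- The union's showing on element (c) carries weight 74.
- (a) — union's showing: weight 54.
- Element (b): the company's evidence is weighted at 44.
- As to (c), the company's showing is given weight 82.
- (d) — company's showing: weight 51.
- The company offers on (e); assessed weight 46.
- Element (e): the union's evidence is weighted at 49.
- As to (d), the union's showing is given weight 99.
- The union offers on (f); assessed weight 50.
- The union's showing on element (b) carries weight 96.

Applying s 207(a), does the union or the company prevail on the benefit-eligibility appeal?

company

— Issue I —
Stage I.1 (union, the balance of probabilities, weight is at least 53): (a) 54 ≥ 53 — meets; (b) net 96−44=52 < 53 — fails.
  Stage I.1 not carried; the union fails its burden.
The analysis ends at Stage I.1; the company prevails on this issue.
— Issue II —
Stage II.1 (union, the balance of probabilities, weight is at least 49): (d) net 99−51=48 < 49 — fails.
  Stage II.1 not carried; the union fails its burden.
The company prevails on this issue.
Per-issue: Issue I → company; Issue II → company. The union must prevail on at least one issue; overall, the company prevails.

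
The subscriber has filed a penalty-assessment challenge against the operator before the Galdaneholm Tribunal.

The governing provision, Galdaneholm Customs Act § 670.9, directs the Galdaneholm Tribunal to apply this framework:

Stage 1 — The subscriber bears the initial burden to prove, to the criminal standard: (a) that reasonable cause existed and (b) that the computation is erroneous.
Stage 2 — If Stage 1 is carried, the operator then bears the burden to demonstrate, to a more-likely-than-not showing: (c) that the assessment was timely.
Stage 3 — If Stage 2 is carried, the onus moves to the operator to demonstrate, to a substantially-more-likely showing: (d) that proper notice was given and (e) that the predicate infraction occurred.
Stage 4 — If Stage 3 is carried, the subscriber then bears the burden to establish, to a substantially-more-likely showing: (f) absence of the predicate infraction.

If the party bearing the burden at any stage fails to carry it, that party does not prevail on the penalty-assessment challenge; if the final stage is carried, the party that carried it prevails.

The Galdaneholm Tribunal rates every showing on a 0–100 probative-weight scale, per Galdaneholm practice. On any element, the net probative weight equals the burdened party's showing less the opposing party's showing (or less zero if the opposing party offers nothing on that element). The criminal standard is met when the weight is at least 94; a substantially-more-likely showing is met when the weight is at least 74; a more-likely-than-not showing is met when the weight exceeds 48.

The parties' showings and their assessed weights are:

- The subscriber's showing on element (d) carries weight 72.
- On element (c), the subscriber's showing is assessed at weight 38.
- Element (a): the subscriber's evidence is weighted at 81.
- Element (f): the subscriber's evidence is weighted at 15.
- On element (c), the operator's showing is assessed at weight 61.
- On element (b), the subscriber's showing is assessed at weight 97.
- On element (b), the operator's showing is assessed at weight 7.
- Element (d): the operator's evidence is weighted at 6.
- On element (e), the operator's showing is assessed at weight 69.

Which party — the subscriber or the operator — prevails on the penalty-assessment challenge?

operator

Stage 1 (subscriber, the criminal standard, weight is at least 94): (a) 81 < 94 — fails; (b) net 97−7=90 < 94 — fails.
  Not every element is met, so the subscriber fails to carry Stage 1.
The analysis ends at Stage 1; the operator prevails.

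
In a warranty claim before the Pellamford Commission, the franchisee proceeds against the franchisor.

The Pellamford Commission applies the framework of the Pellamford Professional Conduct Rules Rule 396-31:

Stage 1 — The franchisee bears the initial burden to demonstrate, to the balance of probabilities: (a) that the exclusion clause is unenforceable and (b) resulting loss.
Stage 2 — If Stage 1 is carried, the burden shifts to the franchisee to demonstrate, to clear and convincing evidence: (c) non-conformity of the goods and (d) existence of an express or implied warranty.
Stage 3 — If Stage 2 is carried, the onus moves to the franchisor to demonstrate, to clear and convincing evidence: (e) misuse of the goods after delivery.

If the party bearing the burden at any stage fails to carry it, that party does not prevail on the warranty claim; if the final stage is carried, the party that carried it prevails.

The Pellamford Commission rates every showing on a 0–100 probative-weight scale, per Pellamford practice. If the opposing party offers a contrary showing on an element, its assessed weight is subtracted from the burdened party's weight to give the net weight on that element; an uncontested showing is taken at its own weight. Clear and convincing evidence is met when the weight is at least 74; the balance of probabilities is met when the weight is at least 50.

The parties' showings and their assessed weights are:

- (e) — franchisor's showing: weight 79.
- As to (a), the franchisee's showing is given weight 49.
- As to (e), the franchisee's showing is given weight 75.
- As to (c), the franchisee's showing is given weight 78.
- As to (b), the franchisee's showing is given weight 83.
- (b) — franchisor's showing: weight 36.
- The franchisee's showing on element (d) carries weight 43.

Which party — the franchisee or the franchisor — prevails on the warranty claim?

franchisor

Stage 1 — burden on franchisee; standard: the balance of probabilities (weight is at least 50).
    (a): 49 < 50 [not met]
    (b): 83 − 36 = 47 < 50 [not met]
  The franchisee does not carry Stage 1.
The analysis ends at Stage 1; the franchisor prevails.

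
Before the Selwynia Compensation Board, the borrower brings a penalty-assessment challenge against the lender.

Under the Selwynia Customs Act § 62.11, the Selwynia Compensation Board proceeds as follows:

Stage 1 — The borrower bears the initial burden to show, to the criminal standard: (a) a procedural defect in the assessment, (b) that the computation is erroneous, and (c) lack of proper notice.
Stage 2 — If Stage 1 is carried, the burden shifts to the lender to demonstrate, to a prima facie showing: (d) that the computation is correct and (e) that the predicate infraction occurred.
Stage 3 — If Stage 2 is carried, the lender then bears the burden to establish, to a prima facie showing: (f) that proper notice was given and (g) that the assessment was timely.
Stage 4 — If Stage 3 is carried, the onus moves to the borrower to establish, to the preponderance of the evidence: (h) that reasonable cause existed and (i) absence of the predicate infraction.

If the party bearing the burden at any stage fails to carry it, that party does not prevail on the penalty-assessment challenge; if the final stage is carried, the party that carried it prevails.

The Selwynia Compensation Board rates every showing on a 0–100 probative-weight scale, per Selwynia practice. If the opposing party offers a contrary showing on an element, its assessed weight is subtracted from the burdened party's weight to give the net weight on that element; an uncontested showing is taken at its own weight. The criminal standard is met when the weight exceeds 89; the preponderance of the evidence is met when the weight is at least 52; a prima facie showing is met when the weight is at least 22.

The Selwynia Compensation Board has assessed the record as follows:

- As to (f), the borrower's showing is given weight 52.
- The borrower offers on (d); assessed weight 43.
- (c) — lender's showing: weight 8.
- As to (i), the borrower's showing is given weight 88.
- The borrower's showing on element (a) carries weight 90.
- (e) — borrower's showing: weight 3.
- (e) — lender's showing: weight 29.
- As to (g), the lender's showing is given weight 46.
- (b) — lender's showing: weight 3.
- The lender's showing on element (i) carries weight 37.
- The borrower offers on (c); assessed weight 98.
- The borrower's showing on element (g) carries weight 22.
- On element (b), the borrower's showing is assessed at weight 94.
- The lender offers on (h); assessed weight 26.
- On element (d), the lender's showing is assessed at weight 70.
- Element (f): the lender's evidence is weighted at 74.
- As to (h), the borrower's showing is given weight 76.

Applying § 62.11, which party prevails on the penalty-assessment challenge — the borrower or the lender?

Stage 1 (borrower, the criminal standard, weight exceeds 89): (a) 90 > 89 — meets; (b) net 94−3=91 > 89 — meets; (c) net 98−8=90 > 89 — meets.
  Stage 1 carried; the burden shifts to the lender.
Stage 2 (lender, a prima facie showing, weight is at least 22): (d) net 70−43=27 ≥ 22 — meets; (e) net 29−3=26 ≥ 22 — meets.
  All elements met. The lender retains the burden for Stage 3.
Stage 3 (lender, a prima facie showing, weight is at least 22): (f) net 74−52=22 ≥ 22 — meets; (g) net 46−22=24 ≥ 22 — meets.
  Stage 3 is satisfied; the onus moves to the borrower.
Stage 4 (borrower, the preponderance of the evidence, weight is at least 52): (h) net 76−26=50 < 52 — fails; (i) net 88−37=51 < 52 — fails.
  Stage 4 not carried; the borrower fails its burden.
So the lender prevails.

lender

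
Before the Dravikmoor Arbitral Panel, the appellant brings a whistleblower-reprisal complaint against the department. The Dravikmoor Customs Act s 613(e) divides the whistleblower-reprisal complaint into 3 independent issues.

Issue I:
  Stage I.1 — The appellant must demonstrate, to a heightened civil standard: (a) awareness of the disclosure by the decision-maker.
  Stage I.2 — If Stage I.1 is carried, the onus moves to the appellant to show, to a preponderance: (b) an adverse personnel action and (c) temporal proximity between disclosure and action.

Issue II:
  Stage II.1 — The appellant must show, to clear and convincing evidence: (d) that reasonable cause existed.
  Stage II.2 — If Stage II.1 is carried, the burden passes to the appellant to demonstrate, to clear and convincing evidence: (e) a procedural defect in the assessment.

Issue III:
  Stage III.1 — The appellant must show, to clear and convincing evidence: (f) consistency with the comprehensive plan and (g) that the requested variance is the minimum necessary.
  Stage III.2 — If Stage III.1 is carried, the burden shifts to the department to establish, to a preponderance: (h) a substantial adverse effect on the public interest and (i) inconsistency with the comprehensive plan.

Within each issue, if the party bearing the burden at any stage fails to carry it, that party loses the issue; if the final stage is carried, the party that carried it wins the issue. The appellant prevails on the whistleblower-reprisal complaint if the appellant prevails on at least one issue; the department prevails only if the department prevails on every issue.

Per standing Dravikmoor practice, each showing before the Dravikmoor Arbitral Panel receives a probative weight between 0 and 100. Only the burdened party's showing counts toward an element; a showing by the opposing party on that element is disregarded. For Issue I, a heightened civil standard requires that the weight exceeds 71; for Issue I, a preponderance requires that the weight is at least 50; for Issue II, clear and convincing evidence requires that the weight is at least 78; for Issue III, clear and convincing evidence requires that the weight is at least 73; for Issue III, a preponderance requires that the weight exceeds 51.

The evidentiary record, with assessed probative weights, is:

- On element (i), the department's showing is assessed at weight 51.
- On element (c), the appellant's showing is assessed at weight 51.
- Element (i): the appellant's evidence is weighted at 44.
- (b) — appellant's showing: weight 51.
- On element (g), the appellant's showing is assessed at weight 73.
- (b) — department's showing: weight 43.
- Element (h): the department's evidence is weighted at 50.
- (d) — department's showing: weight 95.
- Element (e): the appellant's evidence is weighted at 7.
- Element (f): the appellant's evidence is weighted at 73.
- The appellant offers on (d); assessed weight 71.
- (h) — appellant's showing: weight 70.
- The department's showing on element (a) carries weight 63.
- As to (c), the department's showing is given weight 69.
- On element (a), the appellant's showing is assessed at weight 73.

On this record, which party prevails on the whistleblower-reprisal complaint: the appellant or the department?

— Issue I —
Stage I.1 — burden on appellant; standard: a heightened civil standard (weight exceeds 71).
    (a): 73 (department's 63 disregarded) > 71 [met]
  All elements met. The appellant retains the burden for Stage I.2.
Stage I.2 — burden on appellant; standard: a preponderance (weight is at least 50).
    (b): 51 (department's 43 disregarded) ≥ 50 [met]
    (c): 51 (department's 69 disregarded) ≥ 50 [met]
  Stage I.2 carried; the final stage is satisfied.
With every stage satisfied, the appellant prevails on this issue.
— Issue II —
Stage II.1 (appellant, clear and convincing evidence, weight is at least 78): (d) 71 (department's 95 disregarded) < 78 — fails.
  The appellant does not carry Stage II.1.
The department prevails on this issue.
— Issue III —
Stage III.1 — burden on appellant; standard: clear and convincing evidence (weight is at least 73).
    (f): 73 ≥ 73 [met]
    (g): 73 ≥ 73 [met]
  Stage III.1 is satisfied; the onus moves to the department.
Stage III.2 — burden on department; standard: a preponderance (weight exceeds 51).
    (h): 50 (appellant's 70 disregarded) ≤ 51 [not met]
    (i): 51 (appellant's 44 disregarded) ≤ 51 [not met]
  The department does not carry Stage III.2.
So the appellant prevails on this issue.
Per-issue: Issue I → appellant; Issue II → department; Issue III → appellant. The appellant must prevail on at least one issue; overall, the appellant prevails.

appellant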